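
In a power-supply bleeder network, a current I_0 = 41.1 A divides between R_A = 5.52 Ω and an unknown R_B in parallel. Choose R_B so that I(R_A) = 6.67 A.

R_B ≈ 1.07 Ω

The fraction through R_A equals R_B/(R_A+R_B).
With f = 0.1623, R_B = R_A · f/(1−f) = 5.52 × 0.1937 = 1.069 Ω.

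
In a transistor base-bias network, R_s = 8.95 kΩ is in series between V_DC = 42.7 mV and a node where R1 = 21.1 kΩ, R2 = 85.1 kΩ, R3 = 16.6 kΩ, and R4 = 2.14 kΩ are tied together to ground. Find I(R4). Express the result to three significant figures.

I ≈ 3.19 µA

Parallel bank: R_p = 1/(1/21.1 + 1/85.1 + 1/16.6 + 1/2.14) = 1.705 kΩ.
V_A by voltage divider: V_A = 42.7 × 1.705/(8.95 + 1.705) = 6.831 mV.
I(R4) = V_A / R4 = 6.831/2.14 = 3.192 µA.
(Check via current divider: I_total = 4.008 µA; share G_k/ΣG = 0.7965 → same result.)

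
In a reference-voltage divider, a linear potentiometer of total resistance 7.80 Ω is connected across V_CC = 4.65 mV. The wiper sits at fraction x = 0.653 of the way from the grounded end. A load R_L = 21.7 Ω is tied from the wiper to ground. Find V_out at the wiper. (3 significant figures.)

The pot divides into 2.707 Ω above the wiper and 5.093 Ω below.
Lower segment in parallel with the load: 5.093 ‖ 21.7 = 4.125 Ω.
Loaded-divider output: V_out = 4.65 × 0.6038 = 2.808 mV.

V_out ≈ 2.81 mV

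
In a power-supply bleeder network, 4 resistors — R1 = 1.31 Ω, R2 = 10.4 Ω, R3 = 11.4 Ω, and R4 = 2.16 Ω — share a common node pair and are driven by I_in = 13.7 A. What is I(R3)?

Conductances: ΣG = 1/1.31 + 1/10.4 + 1/11.4 + 1/2.16 = 1.410 (1/Ω).
Current divider: I(R3) = I_in · G_k/ΣG = 13.7 × (0.08772/1.410) = 13.7 × 0.06220 = 0.8522 A.

I ≈ 0.852 A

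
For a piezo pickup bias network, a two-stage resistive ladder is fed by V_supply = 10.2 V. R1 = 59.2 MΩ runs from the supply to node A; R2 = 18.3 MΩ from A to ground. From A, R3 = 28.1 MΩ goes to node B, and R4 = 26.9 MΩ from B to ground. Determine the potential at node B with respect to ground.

Node A sees R2 in parallel with the series input of stage 2, R3 + R4 = 55.00 MΩ.
Effective lower resistance at A: R2 ‖ 55.00 = 13.73 MΩ.
V_A = 10.2 × 13.73/(59.2 + 13.73) = 1.920 V.
V_B = V_A × 0.4891 = 0.9393 V.

V_B ≈ 0.939 V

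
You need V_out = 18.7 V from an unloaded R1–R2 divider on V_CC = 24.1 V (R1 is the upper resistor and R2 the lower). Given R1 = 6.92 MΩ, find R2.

V_out/V_CC = R2/(R1+R2) = 0.7759.
So R2 = R1 · V_out/(V_CC − V_out) = 6.92 × 18.7/(24.1 − 18.7) = 6.92 × 3.463 = 23.96 MΩ.

R2 ≈ 24.0 MΩ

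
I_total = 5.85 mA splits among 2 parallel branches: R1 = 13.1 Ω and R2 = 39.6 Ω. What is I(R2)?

I ≈ 1.45 mA

For two parallel branches, I_k = I_total · (other R)/(sum of R).
I(R2) = 5.85 × 13.1/(13.1 + 39.6) = 5.85 × 0.2486 = 1.454 mA.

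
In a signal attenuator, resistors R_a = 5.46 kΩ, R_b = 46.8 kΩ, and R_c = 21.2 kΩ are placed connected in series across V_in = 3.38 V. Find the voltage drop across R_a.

V ≈ 0.251 V

Series total: ΣR = 5.46 + 46.8 + 21.2 = 73.46 kΩ.
By the voltage-divider rule, V = 3.38 × 5.460/73.46 = 0.2512 V.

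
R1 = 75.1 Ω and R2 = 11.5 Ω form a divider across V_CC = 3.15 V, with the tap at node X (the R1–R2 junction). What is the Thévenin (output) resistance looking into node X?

With V_CC suppressed (replaced by a short), R_th = R1 ‖ R2 = (75.10 × 11.5)/(75.10 + 11.5) = 9.973 Ω.

R_th ≈ 9.97 Ω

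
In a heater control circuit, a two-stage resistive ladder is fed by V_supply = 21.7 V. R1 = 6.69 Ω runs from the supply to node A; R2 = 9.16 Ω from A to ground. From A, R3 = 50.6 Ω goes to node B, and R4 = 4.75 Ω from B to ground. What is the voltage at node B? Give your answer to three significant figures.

The second stage (R3 + R4 = 55.35 Ω) loads node A in parallel with R2.
Effective lower resistance at A: R2 ‖ 55.35 = 7.859 Ω.
So V_A = 21.7 × 0.5402 = 11.72 V.
V_B = V_A × 0.08582 = 1.006 V.

V_B ≈ 1.01 V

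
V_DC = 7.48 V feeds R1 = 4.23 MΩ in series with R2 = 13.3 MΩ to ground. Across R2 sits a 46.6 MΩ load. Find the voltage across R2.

The load sits in parallel with R2, giving an effective lower resistance R2' = R2·R_L/(R2+R_L) = 10.35 MΩ.
Now apply the divider: V_out = 7.48 × 0.7098 = 5.309 V.

V_out ≈ 5.31 V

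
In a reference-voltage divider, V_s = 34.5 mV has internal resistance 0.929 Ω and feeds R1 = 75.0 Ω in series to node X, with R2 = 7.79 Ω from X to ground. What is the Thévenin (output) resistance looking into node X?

R_th ≈ 7.07 Ω

R1' = 0.929 + 75.0 = 75.93 Ω (source resistance + R1).
With V_s suppressed (replaced by a short), R_th = R1' ‖ R2 = (75.93 × 7.79)/(75.93 + 7.79) = 7.065 Ω.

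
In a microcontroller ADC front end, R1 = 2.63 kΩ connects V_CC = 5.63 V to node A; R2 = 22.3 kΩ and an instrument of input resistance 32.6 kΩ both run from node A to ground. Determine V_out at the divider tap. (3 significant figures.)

R2 ‖ R_L = (22.3 × 32.6)/(22.3 + 32.6) = 13.24 kΩ.
Voltage divider with the loaded lower leg: V_out = 5.63 × 13.24/(2.63 + 13.24) = 5.63 × 0.8343 = 4.697 V.

V_out ≈ 4.70 V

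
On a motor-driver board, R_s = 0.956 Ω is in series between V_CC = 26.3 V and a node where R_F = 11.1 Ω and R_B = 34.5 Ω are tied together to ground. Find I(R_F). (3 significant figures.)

Equivalent of the parallel group: R_p = 8.398 Ω.
V_A = 26.3 × 8.398/9.354 = 23.61 V.
Branch current I = V_A/R_F = 23.61/11.1 = 2.127 A.
(Equivalently: I_total = 2.812 A, then current-divider fraction G_k/ΣG = 0.7566.)

I ≈ 2.13 A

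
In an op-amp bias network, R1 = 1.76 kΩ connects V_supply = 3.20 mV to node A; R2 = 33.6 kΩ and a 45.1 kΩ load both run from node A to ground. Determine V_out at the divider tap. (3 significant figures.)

V_out ≈ 2.93 mV

R2 ‖ R_L = (33.6 × 45.1)/(33.6 + 45.1) = 19.25 kΩ.
Voltage divider with the loaded lower leg: V_out = 3.20 × 19.25/(1.76 + 19.25) = 3.20 × 0.9162 = 2.932 mV.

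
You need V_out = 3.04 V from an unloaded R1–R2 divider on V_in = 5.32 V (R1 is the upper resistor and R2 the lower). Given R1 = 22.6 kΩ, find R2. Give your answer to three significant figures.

R2 ≈ 30.1 kΩ

Required fraction k = V_out/V_in = 0.5714.
So R2 = R1 · V_out/(V_in − V_out) = 22.6 × 3.04/(5.32 − 3.04) = 22.6 × 1.333 = 30.13 kΩ.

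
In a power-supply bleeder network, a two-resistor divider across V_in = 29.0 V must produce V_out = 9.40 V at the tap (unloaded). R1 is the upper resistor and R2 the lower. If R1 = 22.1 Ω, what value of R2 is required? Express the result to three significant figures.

V_out/V_in = R2/(R1+R2) = 0.3241.
R2 = R1 · 0.3241/(1 − 0.3241) = 10.60 Ω.

R2 ≈ 10.6 Ω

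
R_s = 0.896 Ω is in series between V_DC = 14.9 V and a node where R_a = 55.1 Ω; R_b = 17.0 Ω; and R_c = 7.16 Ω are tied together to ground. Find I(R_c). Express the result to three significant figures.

I ≈ 1.74 A

Combine the parallel branches: R_p = (1/55.1 + 1/17.0 + 1/7.16)⁻¹ = 4.616 Ω.
Node voltage V_A = V_DC · R_p/(R_s + R_p) = 14.9 × 0.8374 = 12.48 V.
Branch current I = V_A/R_c = 12.48/7.16 = 1.743 A.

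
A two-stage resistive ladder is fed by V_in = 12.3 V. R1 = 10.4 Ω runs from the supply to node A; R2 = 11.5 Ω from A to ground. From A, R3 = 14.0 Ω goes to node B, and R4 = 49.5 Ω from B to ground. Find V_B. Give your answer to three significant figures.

V_B ≈ 4.64 V

Node A sees R2 in parallel with the series input of stage 2, R3 + R4 = 63.50 Ω.
Effective lower resistance at A: R2 ‖ 63.50 = 9.737 Ω.
First divider: V_A = V_in · 9.737/(10.4 + 9.737) = 5.947 V.
V_B = V_A × 0.7795 = 4.636 V.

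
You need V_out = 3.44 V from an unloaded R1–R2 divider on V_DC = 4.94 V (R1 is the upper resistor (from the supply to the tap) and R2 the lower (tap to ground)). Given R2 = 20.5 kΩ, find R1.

V_out/V_DC = R2/(R1+R2) = 0.6964.
Rearranging, R1 = R2·(1−k)/k = 20.5 × 0.4360 = 8.939 kΩ.

R1 ≈ 8.94 kΩ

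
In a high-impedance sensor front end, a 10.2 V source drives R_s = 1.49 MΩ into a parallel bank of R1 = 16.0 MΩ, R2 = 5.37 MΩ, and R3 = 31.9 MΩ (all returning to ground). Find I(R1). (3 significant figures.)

I ≈ 0.450 µA

Combine the parallel branches: R_p = (1/16.0 + 1/5.37 + 1/31.9)⁻¹ = 3.571 MΩ.
V_A = 10.2 × 3.571/5.061 = 7.197 V.
Branch current I = V_A/R1 = 7.197/16.0 = 0.4498 µA.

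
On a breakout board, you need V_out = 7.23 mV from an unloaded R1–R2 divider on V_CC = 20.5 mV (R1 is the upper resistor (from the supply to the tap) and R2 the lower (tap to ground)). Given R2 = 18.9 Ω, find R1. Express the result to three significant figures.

The divider ratio is R2/(R1+R2) = 7.23/20.5 = 0.3527.
R1 = R2·(1/k − 1) = 18.9 × 1.835 = 34.69 Ω.

R1 ≈ 34.7 Ω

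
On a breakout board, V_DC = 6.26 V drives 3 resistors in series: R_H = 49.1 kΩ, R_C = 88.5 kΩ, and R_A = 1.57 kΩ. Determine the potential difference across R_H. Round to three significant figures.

V ≈ 2.21 V

Series total: ΣR = 49.1 + 88.5 + 1.57 = 139.2 kΩ.
Voltage divider: V = V_DC · (49.10 / 139.2) = 6.26 × 0.3528 = 2.209 V.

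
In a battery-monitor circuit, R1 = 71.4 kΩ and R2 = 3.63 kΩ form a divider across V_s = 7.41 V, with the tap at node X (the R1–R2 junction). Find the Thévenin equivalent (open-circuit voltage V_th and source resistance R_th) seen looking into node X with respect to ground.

V_th ≈ 0.359 V, R_th ≈ 3.45 kΩ

V_th is the unloaded tap voltage: V_s · R2/(R1+R2) = 7.41 × 0.04838 = 0.3585 V.
With V_s suppressed (replaced by a short), R_th = R1 ‖ R2 = (71.40 × 3.63)/(71.40 + 3.63) = 3.454 kΩ.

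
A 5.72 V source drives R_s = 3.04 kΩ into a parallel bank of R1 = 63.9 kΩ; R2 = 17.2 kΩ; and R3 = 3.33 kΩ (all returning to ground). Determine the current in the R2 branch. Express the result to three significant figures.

Combine the parallel branches: R_p = (1/63.9 + 1/17.2 + 1/3.33)⁻¹ = 2.673 kΩ.
V_A by voltage divider: V_A = 5.72 × 2.673/(3.04 + 2.673) = 2.676 V.
Branch current I = V_A/R2 = 2.676/17.2 = 0.1556 mA.

I ≈ 0.156 mA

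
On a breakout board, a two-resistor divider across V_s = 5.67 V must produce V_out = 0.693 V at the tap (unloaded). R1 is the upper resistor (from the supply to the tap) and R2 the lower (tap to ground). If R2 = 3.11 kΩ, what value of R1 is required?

R1 ≈ 22.3 kΩ

The divider ratio is R2/(R1+R2) = 0.693/5.67 = 0.1222.
R1 = R2·(1/k − 1) = 3.11 × 7.182 = 22.34 kΩ.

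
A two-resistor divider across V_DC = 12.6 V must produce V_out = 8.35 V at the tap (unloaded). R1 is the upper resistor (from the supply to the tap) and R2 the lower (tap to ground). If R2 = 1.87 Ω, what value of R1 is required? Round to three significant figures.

R1 ≈ 0.952 Ω

The divider ratio is R2/(R1+R2) = 8.35/12.6 = 0.6627.
R1 = R2·(1/k − 1) = 1.87 × 0.5090 = 0.9518 Ω.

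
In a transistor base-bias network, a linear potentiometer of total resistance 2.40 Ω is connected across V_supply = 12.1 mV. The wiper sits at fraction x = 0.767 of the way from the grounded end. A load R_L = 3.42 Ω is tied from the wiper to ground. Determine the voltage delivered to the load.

V_out ≈ 8.25 mV

Lower segment x·R_p = 1.841 Ω; upper segment (1−x)·R_p = 0.5592 Ω.
(x·R_p) ‖ R_L = 1.197 Ω.
Then V_out = V_supply · 1.197/(0.5592 + 1.197) = 8.246 mV.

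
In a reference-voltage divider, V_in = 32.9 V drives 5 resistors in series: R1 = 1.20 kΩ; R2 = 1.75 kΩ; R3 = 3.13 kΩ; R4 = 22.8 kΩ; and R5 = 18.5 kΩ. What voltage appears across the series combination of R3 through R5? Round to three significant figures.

Series total: ΣR = 1.20 + 1.75 + 3.13 + 22.8 + 18.5 = 47.38 kΩ.
R_{R3..R5} = 3.13 + 22.8 + 18.5 = 44.43 kΩ.
Voltage divider: V = V_in · (44.43 / 47.38) = 32.9 × 0.9377 = 30.85 V.

V ≈ 30.9 V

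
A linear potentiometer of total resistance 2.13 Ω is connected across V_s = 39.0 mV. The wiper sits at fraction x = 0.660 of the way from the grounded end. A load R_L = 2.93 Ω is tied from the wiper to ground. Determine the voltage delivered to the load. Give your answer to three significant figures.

Lower segment x·R_p = 1.406 Ω; upper segment (1−x)·R_p = 0.7242 Ω.
Lower segment in parallel with the load: 1.406 ‖ 2.93 = 0.9500 Ω.
V_out = 39.0 × 0.9500/(0.7242 + 0.9500) = 22.13 mV.
(Unloaded: V_out = x·V_s = 25.7 mV.)

V_out ≈ 22.1 mV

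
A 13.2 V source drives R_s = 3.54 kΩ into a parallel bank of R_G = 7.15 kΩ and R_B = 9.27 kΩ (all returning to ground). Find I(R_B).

I ≈ 0.759 mA

Combine the parallel branches: R_p = (1/7.15 + 1/9.27)⁻¹ = 4.037 kΩ.
V_A = 13.2 × 4.037/7.577 = 7.033 V.
I(R_B) = V_A / R_B = 7.033/9.27 = 0.7586 mA.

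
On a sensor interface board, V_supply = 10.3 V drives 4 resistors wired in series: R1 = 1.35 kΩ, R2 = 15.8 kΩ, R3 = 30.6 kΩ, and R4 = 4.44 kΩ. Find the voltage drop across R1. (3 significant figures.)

V ≈ 0.266 V

ΣR = 1.35 + 15.8 + 30.6 + 4.44 = 52.19 kΩ.
Voltage divider: V = V_supply · (1.350 / 52.19) = 10.3 × 0.02587 = 0.2664 V.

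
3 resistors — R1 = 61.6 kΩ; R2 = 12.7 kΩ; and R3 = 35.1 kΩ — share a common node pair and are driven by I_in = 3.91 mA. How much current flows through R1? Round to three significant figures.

Total conductance ΣG = 1/61.6 + 1/12.7 + 1/35.1 = 0.1235 (units of 1/kΩ).
Current divider: I(R1) = I_in · G_k/ΣG = 3.91 × (0.01623/0.1235) = 3.91 × 0.1315 = 0.5141 mA.

I ≈ 0.514 mA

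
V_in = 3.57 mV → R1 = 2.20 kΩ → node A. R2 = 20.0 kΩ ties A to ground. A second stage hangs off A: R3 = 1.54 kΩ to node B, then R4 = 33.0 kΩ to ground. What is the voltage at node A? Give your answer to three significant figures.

V_A ≈ 3.04 mV

Node A sees R2 in parallel with the series input of stage 2, R3 + R4 = 34.54 kΩ.
R2 ‖ (R3+R4) = 12.67 kΩ.
First divider: V_A = V_in · 12.67/(2.20 + 12.67) = 3.042 mV.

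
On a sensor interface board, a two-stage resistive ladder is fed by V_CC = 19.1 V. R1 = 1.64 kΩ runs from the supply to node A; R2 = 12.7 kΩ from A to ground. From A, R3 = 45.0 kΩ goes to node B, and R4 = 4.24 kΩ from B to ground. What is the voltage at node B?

Looking into the second stage from A: R3 + R4 = 49.24 kΩ appears in parallel with R2.
Effective lower resistance at A: R2 ‖ 49.24 = 10.10 kΩ.
First divider: V_A = V_CC · 10.10/(1.64 + 10.10) = 16.43 V.
Stage 2 is unloaded, so V_B = V_A · R4/(R3+R4) = 16.43 × 4.24/49.24 = 1.415 V.

V_B ≈ 1.41 V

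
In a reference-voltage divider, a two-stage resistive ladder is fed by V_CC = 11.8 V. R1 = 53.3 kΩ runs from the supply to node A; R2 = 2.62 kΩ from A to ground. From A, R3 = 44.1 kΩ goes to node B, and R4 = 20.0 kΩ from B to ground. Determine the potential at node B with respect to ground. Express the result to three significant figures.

V_B ≈ 0.166 V

Looking into the second stage from A: R3 + R4 = 64.10 kΩ appears in parallel with R2.
Effective lower resistance at A: R2 ‖ 64.10 = 2.517 kΩ.
First divider: V_A = V_CC · 2.517/(53.3 + 2.517) = 0.5321 V.
Then the unloaded second divider: V_B = V_A × R4/(R3+R4) = 0.5321 × 0.3120 = 0.1660 V.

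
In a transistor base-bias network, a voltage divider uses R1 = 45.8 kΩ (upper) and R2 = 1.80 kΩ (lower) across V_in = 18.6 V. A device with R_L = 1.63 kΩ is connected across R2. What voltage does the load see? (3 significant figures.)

V_out ≈ 0.341 V

The load sits in parallel with R2, giving an effective lower resistance R2' = R2·R_L/(R2+R_L) = 0.8554 kΩ.
Then V_out = V_in · R2'/(R1 + R2') = 18.6 × 0.8554/46.66 = 0.3410 V.
(Unloaded it would be 0.703 V; the load pulls it down.)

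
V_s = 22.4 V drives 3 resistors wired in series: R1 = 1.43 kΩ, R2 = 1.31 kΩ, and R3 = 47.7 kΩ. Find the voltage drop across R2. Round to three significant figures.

Series total: ΣR = 1.43 + 1.31 + 47.7 = 50.44 kΩ.
By the voltage-divider rule, V = 22.4 × 1.310/50.44 = 0.5818 V.

V ≈ 0.582 V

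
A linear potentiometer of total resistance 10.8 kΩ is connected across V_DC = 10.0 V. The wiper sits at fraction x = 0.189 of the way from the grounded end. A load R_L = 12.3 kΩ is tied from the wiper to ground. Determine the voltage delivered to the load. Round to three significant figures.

The pot divides into 8.759 kΩ above the wiper and 2.041 kΩ below.
R_L loads the lower segment: effective lower R = 1.751 kΩ.
V_out = 10.0 × 1.751/(8.759 + 1.751) = 1.666 V.
(Unloaded: V_out = x·V_DC = 1.89 V.)

V_out ≈ 1.67 V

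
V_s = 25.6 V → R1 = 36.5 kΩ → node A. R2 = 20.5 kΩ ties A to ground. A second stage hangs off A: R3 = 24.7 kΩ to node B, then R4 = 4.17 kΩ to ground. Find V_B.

Looking into the second stage from A: R3 + R4 = 28.87 kΩ appears in parallel with R2.
R2 ‖ (R3+R4) = 11.99 kΩ.
So V_A = 25.6 × 0.2472 = 6.329 V.
Then the unloaded second divider: V_B = V_A × R4/(R3+R4) = 6.329 × 0.1444 = 0.9142 V.

V_B ≈ 0.914 V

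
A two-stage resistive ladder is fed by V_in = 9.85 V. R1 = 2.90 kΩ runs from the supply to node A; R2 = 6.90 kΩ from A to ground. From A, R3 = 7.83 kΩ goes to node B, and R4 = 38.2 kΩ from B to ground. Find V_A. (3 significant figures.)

V_A ≈ 6.64 V

Node A sees R2 in parallel with the series input of stage 2, R3 + R4 = 46.03 kΩ.
R2 ‖ (R3+R4) = 6.001 kΩ.
So V_A = 9.85 × 0.6742 = 6.641 V.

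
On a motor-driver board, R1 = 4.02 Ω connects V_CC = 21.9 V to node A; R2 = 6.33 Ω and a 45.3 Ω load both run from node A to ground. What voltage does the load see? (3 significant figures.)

R2 ‖ R_L = (6.33 × 45.3)/(6.33 + 45.3) = 5.554 Ω.
Voltage divider with the loaded lower leg: V_out = 21.9 × 5.554/(4.02 + 5.554) = 21.9 × 0.5801 = 12.70 V.
(Unloaded it would be 13.4 V; the load pulls it down.)

V_out ≈ 12.7 V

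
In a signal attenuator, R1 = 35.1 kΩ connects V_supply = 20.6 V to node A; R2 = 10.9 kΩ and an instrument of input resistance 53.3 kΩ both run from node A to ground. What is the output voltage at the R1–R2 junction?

R2 ‖ R_L = (10.9 × 53.3)/(10.9 + 53.3) = 9.049 kΩ.
Then V_out = V_supply · R2'/(R1 + R2') = 20.6 × 9.049/44.15 = 4.222 V.
(Unloaded it would be 4.88 V; the load pulls it down.)

V_out ≈ 4.22 V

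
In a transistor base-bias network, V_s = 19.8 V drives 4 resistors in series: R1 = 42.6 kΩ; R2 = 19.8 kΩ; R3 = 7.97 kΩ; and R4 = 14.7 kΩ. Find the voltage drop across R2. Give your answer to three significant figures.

Total series resistance ΣR = 42.6 + 19.8 + 7.97 + 14.7 = 85.07 kΩ.
V = V_s · R/ΣR = 19.8 × 0.2327 = 4.608 V.

V ≈ 4.61 V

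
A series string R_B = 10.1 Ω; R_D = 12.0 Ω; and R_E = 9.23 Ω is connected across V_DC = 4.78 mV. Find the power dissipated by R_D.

Series current I = V_DC/ΣR = 4.78/31.33 = 0.1526 mA.
P(R_D) = I²·R_D = (0.1526)² × 12.0 = 0.2793 µW.

P ≈ 0.279 µW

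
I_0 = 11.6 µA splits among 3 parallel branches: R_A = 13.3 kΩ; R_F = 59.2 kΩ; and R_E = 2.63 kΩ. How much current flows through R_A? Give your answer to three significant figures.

Total conductance ΣG = 1/13.3 + 1/59.2 + 1/2.63 = 0.4723 (units of 1/kΩ).
By the current-divider rule, I = I_0 · G_k/ΣG = 11.6 × 0.1592 = 1.847 µA.

I ≈ 1.85 µA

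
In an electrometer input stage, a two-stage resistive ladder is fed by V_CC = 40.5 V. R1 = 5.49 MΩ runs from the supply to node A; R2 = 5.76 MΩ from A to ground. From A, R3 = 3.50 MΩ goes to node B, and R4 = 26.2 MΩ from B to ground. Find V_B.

Looking into the second stage from A: R3 + R4 = 29.70 MΩ appears in parallel with R2.
Effective lower resistance at A: R2 ‖ 29.70 = 4.824 MΩ.
So V_A = 40.5 × 0.4677 = 18.94 V.
Stage 2 is unloaded, so V_B = V_A · R4/(R3+R4) = 18.94 × 26.2/29.70 = 16.71 V.

V_B ≈ 16.7 V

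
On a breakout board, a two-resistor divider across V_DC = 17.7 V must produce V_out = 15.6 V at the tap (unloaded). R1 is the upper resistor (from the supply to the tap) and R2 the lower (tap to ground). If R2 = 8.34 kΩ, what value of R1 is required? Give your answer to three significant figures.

Required fraction k = V_out/V_DC = 0.8814.
So R1 = R2 · (V_DC/V_out − 1) = 8.34 × (17.7/15.6 − 1) = 8.34 × 0.1346 = 1.123 kΩ.

R1 ≈ 1.12 kΩ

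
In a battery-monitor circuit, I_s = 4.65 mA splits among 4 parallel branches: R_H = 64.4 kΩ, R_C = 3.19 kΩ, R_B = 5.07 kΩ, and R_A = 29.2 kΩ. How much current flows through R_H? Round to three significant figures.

ΣG = 1/64.4 + 1/3.19 + 1/5.07 + 1/29.2 = 0.5605.
R_H takes the fraction G_k/ΣG = 0.01553/0.5605 = 0.02770, so I = 4.65 × 0.02770 = 0.1288 mA.

I ≈ 0.129 mA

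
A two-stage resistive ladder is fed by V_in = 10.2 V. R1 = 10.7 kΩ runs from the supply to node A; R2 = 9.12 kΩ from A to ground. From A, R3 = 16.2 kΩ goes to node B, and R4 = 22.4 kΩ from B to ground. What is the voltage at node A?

V_A ≈ 4.16 V

Node A sees R2 in parallel with the series input of stage 2, R3 + R4 = 38.60 kΩ.
R2 ‖ (R3+R4) = 7.377 kΩ.
First divider: V_A = V_in · 7.377/(10.7 + 7.377) = 4.163 V.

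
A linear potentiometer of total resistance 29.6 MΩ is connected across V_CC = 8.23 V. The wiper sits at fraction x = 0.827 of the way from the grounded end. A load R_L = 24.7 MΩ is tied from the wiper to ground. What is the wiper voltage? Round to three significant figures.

Lower segment x·R_p = 24.48 MΩ; upper segment (1−x)·R_p = 5.121 MΩ.
R_L loads the lower segment: effective lower R = 12.29 MΩ.
V_out = 8.23 × 12.29/(5.121 + 12.29) = 5.810 V.

V_out ≈ 5.81 V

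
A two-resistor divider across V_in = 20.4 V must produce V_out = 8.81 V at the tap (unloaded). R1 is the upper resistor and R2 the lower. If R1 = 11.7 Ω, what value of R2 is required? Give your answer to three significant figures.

The divider ratio is R2/(R1+R2) = 8.81/20.4 = 0.4319.
So R2 = R1 · V_out/(V_in − V_out) = 11.7 × 8.81/(20.4 − 8.81) = 11.7 × 0.7601 = 8.894 Ω.

R2 ≈ 8.89 Ω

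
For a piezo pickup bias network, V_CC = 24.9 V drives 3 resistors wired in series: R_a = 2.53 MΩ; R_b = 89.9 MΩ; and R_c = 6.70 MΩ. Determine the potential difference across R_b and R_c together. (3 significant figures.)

Total series resistance ΣR = 2.53 + 89.9 + 6.70 = 99.13 MΩ.
R_{R_b..R_c} = 89.9 + 6.70 = 96.60 MΩ.
By the voltage-divider rule, V = 24.9 × 96.60/99.13 = 24.26 V.

V ≈ 24.3 V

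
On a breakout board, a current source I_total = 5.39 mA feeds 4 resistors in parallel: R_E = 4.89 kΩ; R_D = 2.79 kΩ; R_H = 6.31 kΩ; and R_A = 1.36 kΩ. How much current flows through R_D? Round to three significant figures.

I ≈ 1.33 mA

ΣG = 1/4.89 + 1/2.79 + 1/6.31 + 1/1.36 = 1.457.
Current divider: I(R_D) = I_total · G_k/ΣG = 5.39 × (0.3584/1.457) = 5.39 × 0.2461 = 1.326 mA.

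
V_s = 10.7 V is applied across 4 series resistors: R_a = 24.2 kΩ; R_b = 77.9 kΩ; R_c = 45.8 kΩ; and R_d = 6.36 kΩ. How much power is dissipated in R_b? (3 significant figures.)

P ≈ 0.375 mW

ΣR = 154.3 kΩ → I = 10.7/154.3 = 0.06936 mA.
P = I²R = 0.004811 × 77.9 = 0.3748 mW.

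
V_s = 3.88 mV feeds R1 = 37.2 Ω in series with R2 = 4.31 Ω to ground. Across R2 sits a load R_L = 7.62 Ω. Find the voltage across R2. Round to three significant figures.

First combine the lower leg with the load: R2 ‖ R_L = 2.753 Ω.
Voltage divider with the loaded lower leg: V_out = 3.88 × 2.753/(37.2 + 2.753) = 3.88 × 0.06890 = 0.2673 mV.

V_out ≈ 0.267 mV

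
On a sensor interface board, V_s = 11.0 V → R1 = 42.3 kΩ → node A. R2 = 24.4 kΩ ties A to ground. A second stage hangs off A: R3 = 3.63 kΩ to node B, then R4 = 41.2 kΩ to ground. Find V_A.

V_A ≈ 2.99 V

The second stage (R3 + R4 = 44.83 kΩ) loads node A in parallel with R2.
Effective lower resistance at A: R2 ‖ 44.83 = 15.80 kΩ.
So V_A = 11.0 × 0.2719 = 2.991 V.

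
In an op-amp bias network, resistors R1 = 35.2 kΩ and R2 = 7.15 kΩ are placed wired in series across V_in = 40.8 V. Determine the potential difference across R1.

ΣR = 35.2 + 7.15 = 42.35 kΩ.
V = V_in · R/ΣR = 40.8 × 0.8312 = 33.91 V.

V ≈ 33.9 V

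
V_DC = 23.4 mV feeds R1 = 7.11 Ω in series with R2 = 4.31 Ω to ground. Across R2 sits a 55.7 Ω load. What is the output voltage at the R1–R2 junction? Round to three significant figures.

The load sits in parallel with R2, giving an effective lower resistance R2' = R2·R_L/(R2+R_L) = 4.000 Ω.
Then V_out = V_DC · R2'/(R1 + R2') = 23.4 × 4.000/11.11 = 8.425 mV.
(Unloaded it would be 8.83 mV; the load pulls it down.)

V_out ≈ 8.43 mV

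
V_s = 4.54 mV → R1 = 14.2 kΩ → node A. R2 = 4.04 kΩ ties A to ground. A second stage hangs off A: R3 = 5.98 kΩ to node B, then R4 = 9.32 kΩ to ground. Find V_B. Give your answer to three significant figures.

V_B ≈ 0.508 mV

Node A sees R2 in parallel with the series input of stage 2, R3 + R4 = 15.30 kΩ.
Effective lower resistance at A: R2 ‖ 15.30 = 3.196 kΩ.
First divider: V_A = V_s · 3.196/(14.2 + 3.196) = 0.8341 mV.
Then the unloaded second divider: V_B = V_A × R4/(R3+R4) = 0.8341 × 0.6092 = 0.5081 mV.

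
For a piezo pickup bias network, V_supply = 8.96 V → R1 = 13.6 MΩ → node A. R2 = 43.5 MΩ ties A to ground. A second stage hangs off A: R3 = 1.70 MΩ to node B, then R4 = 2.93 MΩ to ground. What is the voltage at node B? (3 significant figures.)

Looking into the second stage from A: R3 + R4 = 4.630 MΩ appears in parallel with R2.
R2 ‖ (R3+R4) = 4.185 MΩ.
So V_A = 8.96 × 0.2353 = 2.108 V.
Stage 2 is unloaded, so V_B = V_A · R4/(R3+R4) = 2.108 × 2.93/4.630 = 1.334 V.

V_B ≈ 1.33 V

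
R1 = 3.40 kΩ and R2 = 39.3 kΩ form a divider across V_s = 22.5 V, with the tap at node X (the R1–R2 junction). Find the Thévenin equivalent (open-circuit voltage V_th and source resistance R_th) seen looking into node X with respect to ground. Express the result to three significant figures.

V_th ≈ 20.7 V, R_th ≈ 3.13 kΩ

Open-circuit (no load on X): V_th = V_s · R2/(R1 + R2) = 22.5 × 39.3/(3.400 + 39.3) = 20.71 V.
Zeroing V_s shorts the top of R1 to ground, so R_th = R1 ‖ R2 = 3.129 kΩ.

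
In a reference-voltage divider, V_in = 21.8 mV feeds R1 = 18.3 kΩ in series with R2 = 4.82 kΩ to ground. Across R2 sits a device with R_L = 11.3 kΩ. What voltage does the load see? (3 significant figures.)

R2 ‖ R_L = (4.82 × 11.3)/(4.82 + 11.3) = 3.379 kΩ.
Voltage divider with the loaded lower leg: V_out = 21.8 × 3.379/(18.3 + 3.379) = 21.8 × 0.1559 = 3.398 mV.
(Unloaded it would be 4.54 mV; the load pulls it down.)

V_out ≈ 3.40 mV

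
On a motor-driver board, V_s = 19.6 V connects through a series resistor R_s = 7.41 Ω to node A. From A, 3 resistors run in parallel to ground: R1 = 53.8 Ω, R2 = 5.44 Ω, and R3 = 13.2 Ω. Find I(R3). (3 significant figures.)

I ≈ 0.485 A

Equivalent of the parallel group: R_p = 3.595 Ω.
Node voltage V_A = V_s · R_p/(R_s + R_p) = 19.6 × 0.3267 = 6.403 V.
Branch current I = V_A/R3 = 6.403/13.2 = 0.4850 A.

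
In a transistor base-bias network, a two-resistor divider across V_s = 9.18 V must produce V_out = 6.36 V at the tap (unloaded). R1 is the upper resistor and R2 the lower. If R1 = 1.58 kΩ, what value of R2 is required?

V_out/V_s = R2/(R1+R2) = 0.6928.
Rearranging, R2 = R1·k/(1−k) = 1.58 × 2.255 = 3.563 kΩ.

R2 ≈ 3.56 kΩ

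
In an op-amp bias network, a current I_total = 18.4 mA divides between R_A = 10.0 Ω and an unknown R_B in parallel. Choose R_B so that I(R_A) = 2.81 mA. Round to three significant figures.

R_B ≈ 1.80 Ω

Two-branch current divider: I_A = I_total · R_B/(R_A + R_B).
2.81/18.4 = R_B/(R_A + R_B) → R_B = R_A · (0.1527)/(1 − 0.1527) = 10.0 × 0.1802 = 1.802 Ω.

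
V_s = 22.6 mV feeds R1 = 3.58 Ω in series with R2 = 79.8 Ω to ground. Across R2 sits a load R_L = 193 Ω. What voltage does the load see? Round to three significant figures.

The load sits in parallel with R2, giving an effective lower resistance R2' = R2·R_L/(R2+R_L) = 56.46 Ω.
Voltage divider with the loaded lower leg: V_out = 22.6 × 56.46/(3.58 + 56.46) = 22.6 × 0.9404 = 21.25 mV.

V_out ≈ 21.3 mV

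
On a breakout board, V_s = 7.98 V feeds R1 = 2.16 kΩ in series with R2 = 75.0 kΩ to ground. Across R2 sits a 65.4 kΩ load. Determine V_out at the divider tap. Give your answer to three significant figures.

V_out ≈ 7.52 V

The load sits in parallel with R2, giving an effective lower resistance R2' = R2·R_L/(R2+R_L) = 34.94 kΩ.
Now apply the divider: V_out = 7.98 × 0.9418 = 7.515 V.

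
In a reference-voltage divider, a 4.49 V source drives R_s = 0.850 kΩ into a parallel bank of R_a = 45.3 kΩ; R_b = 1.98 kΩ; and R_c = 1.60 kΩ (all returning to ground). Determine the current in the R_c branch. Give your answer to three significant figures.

I ≈ 1.42 mA

Parallel bank: R_p = 1/(1/45.3 + 1/1.98 + 1/1.60) = 0.8680 kΩ.
V_A by voltage divider: V_A = 4.49 × 0.8680/(0.850 + 0.8680) = 2.268 V.
Branch current I = V_A/R_c = 2.268/1.60 = 1.418 mA.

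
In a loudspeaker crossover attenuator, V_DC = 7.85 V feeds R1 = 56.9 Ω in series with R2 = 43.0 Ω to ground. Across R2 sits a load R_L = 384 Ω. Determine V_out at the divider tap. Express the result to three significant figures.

The load sits in parallel with R2, giving an effective lower resistance R2' = R2·R_L/(R2+R_L) = 38.67 Ω.
Then V_out = V_DC · R2'/(R1 + R2') = 7.85 × 38.67/95.57 = 3.176 V.
(Unloaded it would be 3.38 V; the load pulls it down.)

V_out ≈ 3.18 V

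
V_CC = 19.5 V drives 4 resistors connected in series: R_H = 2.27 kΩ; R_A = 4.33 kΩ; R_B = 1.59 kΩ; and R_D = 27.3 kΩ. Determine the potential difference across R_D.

Series total: ΣR = 2.27 + 4.33 + 1.59 + 27.3 = 35.49 kΩ.
Voltage divider: V = V_CC · (27.30 / 35.49) = 19.5 × 0.7692 = 15.00 V.

V ≈ 15.0 V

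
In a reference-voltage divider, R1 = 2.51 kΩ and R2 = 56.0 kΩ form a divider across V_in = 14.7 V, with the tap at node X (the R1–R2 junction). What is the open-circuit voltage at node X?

V_th is the unloaded tap voltage: V_in · R2/(R1+R2) = 14.7 × 0.9571 = 14.07 V.

V_th ≈ 14.1 V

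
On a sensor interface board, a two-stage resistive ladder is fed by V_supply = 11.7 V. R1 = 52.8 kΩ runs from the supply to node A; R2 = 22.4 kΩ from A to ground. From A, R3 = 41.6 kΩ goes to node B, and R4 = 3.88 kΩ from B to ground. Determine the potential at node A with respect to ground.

V_A ≈ 2.59 V

Node A sees R2 in parallel with the series input of stage 2, R3 + R4 = 45.48 kΩ.
R2 ‖ (R3+R4) = 15.01 kΩ.
First divider: V_A = V_supply · 15.01/(52.8 + 15.01) = 2.590 V.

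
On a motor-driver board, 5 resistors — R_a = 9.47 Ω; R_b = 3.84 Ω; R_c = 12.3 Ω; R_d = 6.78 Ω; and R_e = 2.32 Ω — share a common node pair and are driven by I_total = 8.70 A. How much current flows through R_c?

I ≈ 0.689 A

Total conductance ΣG = 1/9.47 + 1/3.84 + 1/12.3 + 1/6.78 + 1/2.32 = 1.026 (units of 1/Ω).
By the current-divider rule, I = I_total · G_k/ΣG = 8.70 × 0.07925 = 0.6895 A.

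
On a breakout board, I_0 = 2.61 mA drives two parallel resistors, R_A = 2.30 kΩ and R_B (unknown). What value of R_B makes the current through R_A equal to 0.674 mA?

Two-branch current divider: I_A = I_0 · R_B/(R_A + R_B).
0.674/2.61 = R_B/(R_A + R_B) → R_B = R_A · (0.2582)/(1 − 0.2582) = 2.30 × 0.3481 = 0.8007 kΩ.

R_B ≈ 0.801 kΩ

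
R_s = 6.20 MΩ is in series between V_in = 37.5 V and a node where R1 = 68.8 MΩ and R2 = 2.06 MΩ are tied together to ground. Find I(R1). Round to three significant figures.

I ≈ 0.133 µA

Combine the parallel branches: R_p = (1/68.8 + 1/2.06)⁻¹ = 2.000 MΩ.
V_A = 37.5 × 2.000/8.200 = 9.147 V.
Branch current I = V_A/R1 = 9.147/68.8 = 0.1329 µA.
(Check via current divider: I_total = 4.573 µA; share G_k/ΣG = 0.02907 → same result.)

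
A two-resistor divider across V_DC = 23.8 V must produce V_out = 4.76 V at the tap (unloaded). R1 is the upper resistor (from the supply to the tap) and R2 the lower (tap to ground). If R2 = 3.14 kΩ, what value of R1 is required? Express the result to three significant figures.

R1 ≈ 12.6 kΩ

The divider ratio is R2/(R1+R2) = 4.76/23.8 = 0.2000.
R1 = R2·(1/k − 1) = 3.14 × 4.000 = 12.56 kΩ.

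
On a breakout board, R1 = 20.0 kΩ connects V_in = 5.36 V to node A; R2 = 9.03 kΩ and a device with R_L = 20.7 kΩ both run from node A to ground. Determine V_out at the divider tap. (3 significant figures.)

First combine the lower leg with the load: R2 ‖ R_L = 6.287 kΩ.
Voltage divider with the loaded lower leg: V_out = 5.36 × 6.287/(20.0 + 6.287) = 5.36 × 0.2392 = 1.282 V.

V_out ≈ 1.28 V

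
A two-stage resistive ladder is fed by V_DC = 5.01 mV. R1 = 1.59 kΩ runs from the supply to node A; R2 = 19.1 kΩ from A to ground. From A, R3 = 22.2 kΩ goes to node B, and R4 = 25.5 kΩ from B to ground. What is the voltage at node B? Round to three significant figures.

The second stage (R3 + R4 = 47.70 kΩ) loads node A in parallel with R2.
Effective lower resistance at A: R2 ‖ 47.70 = 13.64 kΩ.
First divider: V_A = V_DC · 13.64/(1.59 + 13.64) = 4.487 mV.
Then the unloaded second divider: V_B = V_A × R4/(R3+R4) = 4.487 × 0.5346 = 2.399 mV.

V_B ≈ 2.40 mV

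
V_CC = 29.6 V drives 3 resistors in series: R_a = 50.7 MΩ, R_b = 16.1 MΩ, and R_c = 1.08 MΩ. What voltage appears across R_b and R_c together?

Total series resistance ΣR = 50.7 + 16.1 + 1.08 = 67.88 MΩ.
R_{R_b..R_c} = 16.1 + 1.08 = 17.18 MΩ.
By the voltage-divider rule, V = 29.6 × 17.18/67.88 = 7.492 V.

V ≈ 7.49 V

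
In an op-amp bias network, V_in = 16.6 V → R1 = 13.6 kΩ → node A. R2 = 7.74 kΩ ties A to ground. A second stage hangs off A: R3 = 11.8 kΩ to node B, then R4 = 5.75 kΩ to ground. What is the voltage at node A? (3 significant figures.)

Node A sees R2 in parallel with the series input of stage 2, R3 + R4 = 17.55 kΩ.
Effective lower resistance at A: R2 ‖ 17.55 = 5.371 kΩ.
V_A = 16.6 × 5.371/(13.6 + 5.371) = 4.700 V.

V_A ≈ 4.70 V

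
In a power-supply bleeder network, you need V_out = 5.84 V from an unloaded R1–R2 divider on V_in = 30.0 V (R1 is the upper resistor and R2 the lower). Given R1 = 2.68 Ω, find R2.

V_out/V_in = R2/(R1+R2) = 0.1947.
Rearranging, R2 = R1·k/(1−k) = 2.68 × 0.2417 = 0.6478 Ω.

R2 ≈ 0.648 Ω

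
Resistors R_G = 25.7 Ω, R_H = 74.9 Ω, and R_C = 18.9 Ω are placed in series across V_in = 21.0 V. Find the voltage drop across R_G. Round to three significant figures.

V ≈ 4.52 V

ΣR = 25.7 + 74.9 + 18.9 = 119.5 Ω.
By the voltage-divider rule, V = 21.0 × 25.70/119.5 = 4.516 V.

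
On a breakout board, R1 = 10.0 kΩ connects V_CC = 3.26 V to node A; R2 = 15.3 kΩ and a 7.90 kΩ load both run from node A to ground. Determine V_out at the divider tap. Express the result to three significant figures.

V_out ≈ 1.12 V

R2 ‖ R_L = (15.3 × 7.90)/(15.3 + 7.90) = 5.210 kΩ.
Then V_out = V_CC · R2'/(R1 + R2') = 3.26 × 5.210/15.21 = 1.117 V.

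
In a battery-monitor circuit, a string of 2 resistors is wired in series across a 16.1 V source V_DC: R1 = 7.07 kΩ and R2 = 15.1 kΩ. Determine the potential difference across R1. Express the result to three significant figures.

Series total: ΣR = 7.07 + 15.1 = 22.17 kΩ.
Voltage divider: V = V_DC · (7.070 / 22.17) = 16.1 × 0.3189 = 5.134 V.

V ≈ 5.13 V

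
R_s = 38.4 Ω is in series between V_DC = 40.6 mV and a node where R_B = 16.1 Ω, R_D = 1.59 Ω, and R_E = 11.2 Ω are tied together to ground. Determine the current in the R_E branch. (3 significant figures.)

I ≈ 0.117 mA

Parallel bank: R_p = 1/(1/16.1 + 1/1.59 + 1/11.2) = 1.282 Ω.
V_A by voltage divider: V_A = 40.6 × 1.282/(38.4 + 1.282) = 1.311 mV.
I(R_E) = V_A / R_E = 1.311/11.2 = 0.1171 mA.
(Equivalently: I_total = 1.023 mA, then current-divider fraction G_k/ΣG = 0.1144.)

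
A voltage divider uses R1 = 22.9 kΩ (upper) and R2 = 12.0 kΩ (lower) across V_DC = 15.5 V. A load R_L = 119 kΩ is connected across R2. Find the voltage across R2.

V_out ≈ 5.00 V

First combine the lower leg with the load: R2 ‖ R_L = 10.90 kΩ.
Voltage divider with the loaded lower leg: V_out = 15.5 × 10.90/(22.9 + 10.90) = 15.5 × 0.3225 = 4.999 V.
(Unloaded it would be 5.33 V; the load pulls it down.)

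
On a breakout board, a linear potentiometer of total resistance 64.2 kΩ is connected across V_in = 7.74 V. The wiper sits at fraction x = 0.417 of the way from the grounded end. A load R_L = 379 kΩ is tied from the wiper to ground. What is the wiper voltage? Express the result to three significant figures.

Split the track: R_lower = x·R_p = 26.77 kΩ, R_upper = (1−x)·R_p = 37.43 kΩ.
(x·R_p) ‖ R_L = 25.01 kΩ.
V_out = 7.74 × 25.01/(37.43 + 25.01) = 3.100 V.

V_out ≈ 3.10 V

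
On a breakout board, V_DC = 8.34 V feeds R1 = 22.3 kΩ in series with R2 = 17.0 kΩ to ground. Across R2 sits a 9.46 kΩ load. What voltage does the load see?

R2 ‖ R_L = (17.0 × 9.46)/(17.0 + 9.46) = 6.078 kΩ.
Now apply the divider: V_out = 8.34 × 0.2142 = 1.786 V.

V_out ≈ 1.79 V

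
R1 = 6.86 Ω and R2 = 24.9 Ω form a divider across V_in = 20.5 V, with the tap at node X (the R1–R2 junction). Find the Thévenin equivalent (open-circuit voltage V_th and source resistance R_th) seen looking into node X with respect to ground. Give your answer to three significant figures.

With X open, the divider is unloaded: V_th = 20.5 × 24.9/31.76 = 16.07 V.
Zeroing V_in shorts the top of R1 to ground, so R_th = R1 ‖ R2 = 5.378 Ω.

V_th ≈ 16.1 V, R_th ≈ 5.38 Ω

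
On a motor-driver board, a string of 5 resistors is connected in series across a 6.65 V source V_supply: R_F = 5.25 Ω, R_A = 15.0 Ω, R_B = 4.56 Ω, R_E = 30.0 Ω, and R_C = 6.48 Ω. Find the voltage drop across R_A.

Total series resistance ΣR = 5.25 + 15.0 + 4.56 + 30.0 + 6.48 = 61.29 Ω.
By the voltage-divider rule, V = 6.65 × 15.00/61.29 = 1.628 V.

V ≈ 1.63 V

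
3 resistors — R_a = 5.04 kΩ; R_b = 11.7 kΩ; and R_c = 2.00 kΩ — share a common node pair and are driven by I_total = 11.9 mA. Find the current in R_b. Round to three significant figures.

ΣG = 1/5.04 + 1/11.7 + 1/2.00 = 0.7839.
Current divider: I(R_b) = I_total · G_k/ΣG = 11.9 × (0.08547/0.7839) = 11.9 × 0.1090 = 1.298 mA.

I ≈ 1.30 mA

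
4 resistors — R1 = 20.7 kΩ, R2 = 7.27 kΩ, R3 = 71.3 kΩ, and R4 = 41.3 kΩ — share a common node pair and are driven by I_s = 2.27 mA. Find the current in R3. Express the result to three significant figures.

ΣG = 1/20.7 + 1/7.27 + 1/71.3 + 1/41.3 = 0.2241.
By the current-divider rule, I = I_s · G_k/ΣG = 2.27 × 0.06259 = 0.1421 mA.

I ≈ 0.142 mA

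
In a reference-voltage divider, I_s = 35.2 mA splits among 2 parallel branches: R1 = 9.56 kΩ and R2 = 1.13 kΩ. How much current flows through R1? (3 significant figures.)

I ≈ 3.72 mA

For two parallel branches, I_k = I_s · (other R)/(sum of R).
I(R1) = 35.2 × 1.13/(9.56 + 1.13) = 35.2 × 0.1057 = 3.721 mA.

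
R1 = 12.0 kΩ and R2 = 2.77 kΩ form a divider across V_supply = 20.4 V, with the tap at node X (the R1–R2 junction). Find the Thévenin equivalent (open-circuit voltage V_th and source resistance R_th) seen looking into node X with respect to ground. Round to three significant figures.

Open-circuit (no load on X): V_th = V_supply · R2/(R1 + R2) = 20.4 × 2.77/(12.00 + 2.77) = 3.826 V.
Zeroing V_supply shorts the top of R1 to ground, so R_th = R1 ‖ R2 = 2.251 kΩ.

V_th ≈ 3.83 V, R_th ≈ 2.25 kΩ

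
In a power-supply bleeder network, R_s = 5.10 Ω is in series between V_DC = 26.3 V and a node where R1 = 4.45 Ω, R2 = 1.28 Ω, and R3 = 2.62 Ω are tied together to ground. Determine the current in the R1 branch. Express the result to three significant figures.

Parallel bank: R_p = 1/(1/4.45 + 1/1.28 + 1/2.62) = 0.7206 Ω.
Node voltage V_A = V_DC · R_p/(R_s + R_p) = 26.3 × 0.1238 = 3.256 V.
Branch current I = V_A/R1 = 3.256/4.45 = 0.7317 A.
(Check via current divider: I_total = 4.518 A; share G_k/ΣG = 0.1619 → same result.)

I ≈ 0.732 A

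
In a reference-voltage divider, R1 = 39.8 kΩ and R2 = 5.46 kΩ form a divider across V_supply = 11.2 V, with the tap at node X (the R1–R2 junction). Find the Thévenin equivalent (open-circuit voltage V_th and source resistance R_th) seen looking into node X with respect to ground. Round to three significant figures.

V_th ≈ 1.35 V, R_th ≈ 4.80 kΩ

With X open, the divider is unloaded: V_th = 11.2 × 5.46/45.26 = 1.351 V.
Looking into X with the source shorted: R_th = R1·R2/(R1+R2) = 39.80 × 5.46/45.26 = 4.801 kΩ.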